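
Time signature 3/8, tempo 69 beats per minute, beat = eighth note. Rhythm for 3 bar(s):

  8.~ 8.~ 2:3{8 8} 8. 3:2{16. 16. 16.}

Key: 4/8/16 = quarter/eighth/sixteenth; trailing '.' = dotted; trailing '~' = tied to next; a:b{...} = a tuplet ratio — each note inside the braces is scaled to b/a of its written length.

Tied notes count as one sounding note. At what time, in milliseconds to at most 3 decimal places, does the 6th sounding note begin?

note 6 onset = 17/2b = 7391.304ms

1. 0.0ms @ 0 + 3913.043ms (9/2)
2. 3913.043ms @ 9/2 + 1304.348ms (3/2)
3. 5217.391ms @ 6 + 1304.348ms (3/2)
4. 6521.739ms @ 15/2 + 434.783ms (1/2)
5. 6956.522ms @ 8 + 434.783ms (1/2)
6. 7391.304ms @ 17/2 + 434.783ms (1/2)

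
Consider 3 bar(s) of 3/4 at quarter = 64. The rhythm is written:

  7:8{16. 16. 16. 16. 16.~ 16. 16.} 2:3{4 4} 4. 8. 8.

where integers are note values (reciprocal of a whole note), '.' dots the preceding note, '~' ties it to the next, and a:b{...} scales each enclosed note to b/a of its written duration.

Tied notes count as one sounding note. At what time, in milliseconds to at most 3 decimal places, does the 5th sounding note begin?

1. 0.0ms @ 0 + 401.786ms (3/7)
2. 401.786ms @ 3/7 + 401.786ms (3/7)
3. 803.571ms @ 6/7 + 401.786ms (3/7)
4. 1205.357ms @ 9/7 + 401.786ms (3/7)
5. 1607.143ms @ 12/7 + 803.571ms (6/7)
6. 2410.714ms @ 18/7 + 401.786ms (3/7)
7. 2812.5ms @ 3 + 1406.25ms (3/2)
8. 4218.75ms @ 9/2 + 1406.25ms (3/2)
9. 5625.0ms @ 6 + 1406.25ms (3/2)
10. 7031.25ms @ 15/2 + 703.125ms (3/4)
11. 7734.375ms @ 33/4 + 703.125ms (3/4)

note 5 onset = 12/7b = 1607.143ms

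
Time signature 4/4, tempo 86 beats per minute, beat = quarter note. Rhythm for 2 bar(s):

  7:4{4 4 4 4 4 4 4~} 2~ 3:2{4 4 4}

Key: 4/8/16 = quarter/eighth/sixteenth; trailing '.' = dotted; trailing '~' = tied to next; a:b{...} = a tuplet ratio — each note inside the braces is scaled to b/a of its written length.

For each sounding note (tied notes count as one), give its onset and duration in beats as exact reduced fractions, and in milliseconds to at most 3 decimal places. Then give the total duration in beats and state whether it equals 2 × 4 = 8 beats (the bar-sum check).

1) 0.0ms=0b +398.671ms=4/7b
2) 398.671ms=4/7b +398.671ms=4/7b
3) 797.342ms=8/7b +398.671ms=4/7b
4) 1196.013ms=12/7b +398.671ms=4/7b
5) 1594.684ms=16/7b +398.671ms=4/7b
6) 1993.355ms=20/7b +398.671ms=4/7b
7) 2392.027ms=24/7b +2259.136ms=68/21b
8) 4651.163ms=20/3b +465.116ms=2/3b
9) 5116.279ms=22/3b +465.116ms=2/3b
Σ=8b of 8 (86bpm 4/4) — PASS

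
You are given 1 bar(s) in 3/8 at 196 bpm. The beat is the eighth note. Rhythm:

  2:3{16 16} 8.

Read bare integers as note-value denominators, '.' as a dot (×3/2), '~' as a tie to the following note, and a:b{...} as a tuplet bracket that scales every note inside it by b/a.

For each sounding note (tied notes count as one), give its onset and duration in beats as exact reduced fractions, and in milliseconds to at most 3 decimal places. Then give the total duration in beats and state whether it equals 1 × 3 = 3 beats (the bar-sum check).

1) 0.0ms=0b +229.592ms=3/4b
2) 229.592ms=3/4b +229.592ms=3/4b
3) 459.184ms=3/2b +459.184ms=3/2b
Σ=3b of 3 (196bpm 3/8) — PASS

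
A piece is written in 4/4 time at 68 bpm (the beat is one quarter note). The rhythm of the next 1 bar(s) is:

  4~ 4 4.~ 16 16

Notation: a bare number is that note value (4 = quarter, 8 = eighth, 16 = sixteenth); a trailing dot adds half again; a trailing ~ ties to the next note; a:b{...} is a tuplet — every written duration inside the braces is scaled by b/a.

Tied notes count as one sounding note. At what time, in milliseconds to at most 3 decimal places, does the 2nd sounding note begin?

1. 0.0ms @ 0 + 1764.706ms (2)
2. 1764.706ms @ 2 + 1544.118ms (7/4)
3. 3308.824ms @ 15/4 + 220.588ms (1/4)

note 2 onset = 2b = 1764.706ms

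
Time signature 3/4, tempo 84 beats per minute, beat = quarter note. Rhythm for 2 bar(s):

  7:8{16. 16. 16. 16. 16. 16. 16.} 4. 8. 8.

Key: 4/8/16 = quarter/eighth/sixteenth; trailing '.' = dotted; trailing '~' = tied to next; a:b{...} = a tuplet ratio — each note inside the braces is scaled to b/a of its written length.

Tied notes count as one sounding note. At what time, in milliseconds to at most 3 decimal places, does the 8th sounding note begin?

1. 0.0ms @ 0 + 306.122ms (3/7)
2. 306.122ms @ 3/7 + 306.122ms (3/7)
3. 612.245ms @ 6/7 + 306.122ms (3/7)
4. 918.367ms @ 9/7 + 306.122ms (3/7)
5. 1224.49ms @ 12/7 + 306.122ms (3/7)
6. 1530.612ms @ 15/7 + 306.122ms (3/7)
7. 1836.735ms @ 18/7 + 306.122ms (3/7)
8. 2142.857ms @ 3 + 1071.429ms (3/2)
9. 3214.286ms @ 9/2 + 535.714ms (3/4)
10. 3750.0ms @ 21/4 + 535.714ms (3/4)

note 8 onset = 3b = 2142.857ms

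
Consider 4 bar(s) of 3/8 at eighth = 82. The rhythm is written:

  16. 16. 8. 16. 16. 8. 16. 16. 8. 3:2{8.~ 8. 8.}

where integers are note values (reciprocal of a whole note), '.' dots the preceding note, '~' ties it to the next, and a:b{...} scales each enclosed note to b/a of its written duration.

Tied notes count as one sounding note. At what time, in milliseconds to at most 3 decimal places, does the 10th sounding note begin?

note 10 onset = 9b = 6585.366ms

1. 0.0ms @ 0 + 548.78ms (3/4)
2. 548.78ms @ 3/4 + 548.78ms (3/4)
3. 1097.561ms @ 3/2 + 1097.561ms (3/2)
4. 2195.122ms @ 3 + 548.78ms (3/4)
5. 2743.902ms @ 15/4 + 548.78ms (3/4)
6. 3292.683ms @ 9/2 + 1097.561ms (3/2)
7. 4390.244ms @ 6 + 548.78ms (3/4)
8. 4939.024ms @ 27/4 + 548.78ms (3/4)
9. 5487.805ms @ 15/2 + 1097.561ms (3/2)
10. 6585.366ms @ 9 + 1463.415ms (2)
11. 8048.78ms @ 11 + 731.707ms (1)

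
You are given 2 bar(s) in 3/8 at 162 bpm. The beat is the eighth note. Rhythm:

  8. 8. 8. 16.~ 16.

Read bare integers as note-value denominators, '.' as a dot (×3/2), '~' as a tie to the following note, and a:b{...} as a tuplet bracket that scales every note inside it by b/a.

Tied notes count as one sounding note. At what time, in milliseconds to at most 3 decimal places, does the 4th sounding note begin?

1. 0.0ms @ 0 + 555.556ms (3/2)
2. 555.556ms @ 3/2 + 555.556ms (3/2)
3. 1111.111ms @ 3 + 555.556ms (3/2)
4. 1666.667ms @ 9/2 + 555.556ms (3/2)

note 4 onset = 9/2b = 1666.667ms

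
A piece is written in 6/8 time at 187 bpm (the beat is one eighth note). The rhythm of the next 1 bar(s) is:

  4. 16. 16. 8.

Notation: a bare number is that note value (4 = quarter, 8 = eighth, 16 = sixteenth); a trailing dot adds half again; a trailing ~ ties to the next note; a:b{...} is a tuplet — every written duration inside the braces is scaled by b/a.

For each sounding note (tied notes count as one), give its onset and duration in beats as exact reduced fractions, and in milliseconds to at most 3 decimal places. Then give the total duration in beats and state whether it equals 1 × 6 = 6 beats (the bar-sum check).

1) 0.0ms=0b +962.567ms=3b
2) 962.567ms=3b +240.642ms=3/4b
3) 1203.209ms=15/4b +240.642ms=3/4b
4) 1443.85ms=9/2b +481.283ms=3/2b
Σ=6b of 6 (187bpm 6/8) — PASS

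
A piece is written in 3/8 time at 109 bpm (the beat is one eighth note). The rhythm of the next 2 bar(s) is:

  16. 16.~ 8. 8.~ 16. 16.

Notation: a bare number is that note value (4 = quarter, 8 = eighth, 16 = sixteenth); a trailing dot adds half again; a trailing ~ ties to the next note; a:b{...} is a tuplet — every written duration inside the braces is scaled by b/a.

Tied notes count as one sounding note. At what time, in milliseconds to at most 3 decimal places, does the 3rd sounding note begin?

note 3 onset = 3b = 1651.376ms

1. 0.0ms @ 0 + 412.844ms (3/4)
2. 412.844ms @ 3/4 + 1238.532ms (9/4)
3. 1651.376ms @ 3 + 1238.532ms (9/4)
4. 2889.908ms @ 21/4 + 412.844ms (3/4)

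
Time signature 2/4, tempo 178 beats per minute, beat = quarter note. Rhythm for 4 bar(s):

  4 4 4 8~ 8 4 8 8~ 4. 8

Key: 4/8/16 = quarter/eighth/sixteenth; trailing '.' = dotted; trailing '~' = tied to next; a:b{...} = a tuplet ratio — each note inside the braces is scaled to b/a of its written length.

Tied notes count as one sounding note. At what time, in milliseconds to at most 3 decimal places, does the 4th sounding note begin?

note 4 onset = 3b = 1011.236ms

1. 0.0ms @ 0 + 337.079ms (1)
2. 337.079ms @ 1 + 337.079ms (1)
3. 674.157ms @ 2 + 337.079ms (1)
4. 1011.236ms @ 3 + 337.079ms (1)
5. 1348.315ms @ 4 + 337.079ms (1)
6. 1685.393ms @ 5 + 168.539ms (1/2)
7. 1853.933ms @ 11/2 + 674.157ms (2)
8. 2528.09ms @ 15/2 + 168.539ms (1/2)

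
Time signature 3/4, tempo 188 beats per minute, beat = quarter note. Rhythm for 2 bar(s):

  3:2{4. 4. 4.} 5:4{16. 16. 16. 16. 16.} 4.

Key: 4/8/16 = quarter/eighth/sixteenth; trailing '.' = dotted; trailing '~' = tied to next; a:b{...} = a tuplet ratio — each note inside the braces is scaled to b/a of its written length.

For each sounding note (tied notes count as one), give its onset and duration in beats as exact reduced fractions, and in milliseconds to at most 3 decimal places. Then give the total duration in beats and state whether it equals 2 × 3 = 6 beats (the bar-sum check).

1) 0.0ms=0b +319.149ms=1b
2) 319.149ms=1b +319.149ms=1b
3) 638.298ms=2b +319.149ms=1b
4) 957.447ms=3b +95.745ms=3/10b
5) 1053.191ms=33/10b +95.745ms=3/10b
6) 1148.936ms=18/5b +95.745ms=3/10b
7) 1244.681ms=39/10b +95.745ms=3/10b
8) 1340.426ms=21/5b +95.745ms=3/10b
9) 1436.17ms=9/2b +478.723ms=3/2b
Σ=6b of 6 (188bpm 3/4) — PASS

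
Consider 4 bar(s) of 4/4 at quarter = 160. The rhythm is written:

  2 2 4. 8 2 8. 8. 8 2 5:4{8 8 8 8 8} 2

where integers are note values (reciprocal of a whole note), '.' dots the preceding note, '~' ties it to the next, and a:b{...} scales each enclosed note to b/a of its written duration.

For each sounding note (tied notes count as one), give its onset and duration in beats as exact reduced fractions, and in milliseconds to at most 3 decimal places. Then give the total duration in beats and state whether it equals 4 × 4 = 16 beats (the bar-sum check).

1) 0.0ms=0b +750.0ms=2b
2) 750.0ms=2b +750.0ms=2b
3) 1500.0ms=4b +562.5ms=3/2b
4) 2062.5ms=11/2b +187.5ms=1/2b
5) 2250.0ms=6b +750.0ms=2b
6) 3000.0ms=8b +281.25ms=3/4b
7) 3281.25ms=35/4b +281.25ms=3/4b
8) 3562.5ms=19/2b +187.5ms=1/2b
9) 3750.0ms=10b +750.0ms=2b
10) 4500.0ms=12b +150.0ms=2/5b
11) 4650.0ms=62/5b +150.0ms=2/5b
12) 4800.0ms=64/5b +150.0ms=2/5b
13) 4950.0ms=66/5b +150.0ms=2/5b
14) 5100.0ms=68/5b +150.0ms=2/5b
15) 5250.0ms=14b +750.0ms=2b
Σ=16b of 16 (160bpm 4/4) — PASS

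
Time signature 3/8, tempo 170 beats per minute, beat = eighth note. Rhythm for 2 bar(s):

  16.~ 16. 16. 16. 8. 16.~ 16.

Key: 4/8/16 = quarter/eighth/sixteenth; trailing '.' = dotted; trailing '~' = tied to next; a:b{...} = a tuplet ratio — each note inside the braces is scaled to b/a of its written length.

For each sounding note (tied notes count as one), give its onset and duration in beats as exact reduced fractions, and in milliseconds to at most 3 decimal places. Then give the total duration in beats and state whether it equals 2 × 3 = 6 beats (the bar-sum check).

1) 0.0ms=0b +529.412ms=3/2b
2) 529.412ms=3/2b +264.706ms=3/4b
3) 794.118ms=9/4b +264.706ms=3/4b
4) 1058.824ms=3b +529.412ms=3/2b
5) 1588.235ms=9/2b +529.412ms=3/2b
Σ=6b of 6 (170bpm 3/8) — PASS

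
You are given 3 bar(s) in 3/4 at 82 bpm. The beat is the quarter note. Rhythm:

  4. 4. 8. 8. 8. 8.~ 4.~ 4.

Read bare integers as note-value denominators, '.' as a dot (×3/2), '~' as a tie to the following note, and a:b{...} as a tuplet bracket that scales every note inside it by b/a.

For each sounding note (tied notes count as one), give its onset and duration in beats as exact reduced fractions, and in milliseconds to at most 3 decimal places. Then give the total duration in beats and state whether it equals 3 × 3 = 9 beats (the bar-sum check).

1) 0.0ms=0b +1097.561ms=3/2b
2) 1097.561ms=3/2b +1097.561ms=3/2b
3) 2195.122ms=3b +548.78ms=3/4b
4) 2743.902ms=15/4b +548.78ms=3/4b
5) 3292.683ms=9/2b +548.78ms=3/4b
6) 3841.463ms=21/4b +2743.902ms=15/4b
Σ=9b of 9 (82bpm 3/4) — PASS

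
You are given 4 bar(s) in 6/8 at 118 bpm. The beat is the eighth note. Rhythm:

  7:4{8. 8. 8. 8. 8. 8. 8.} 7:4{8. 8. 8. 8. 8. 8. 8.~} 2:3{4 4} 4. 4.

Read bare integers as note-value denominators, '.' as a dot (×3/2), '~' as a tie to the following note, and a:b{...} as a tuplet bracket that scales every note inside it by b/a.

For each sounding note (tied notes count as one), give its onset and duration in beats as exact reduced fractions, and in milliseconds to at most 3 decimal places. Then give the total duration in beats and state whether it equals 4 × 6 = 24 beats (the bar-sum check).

1) 0.0ms=0b +435.835ms=6/7b
2) 435.835ms=6/7b +435.835ms=6/7b
3) 871.671ms=12/7b +435.835ms=6/7b
4) 1307.506ms=18/7b +435.835ms=6/7b
5) 1743.341ms=24/7b +435.835ms=6/7b
6) 2179.177ms=30/7b +435.835ms=6/7b
7) 2615.012ms=36/7b +435.835ms=6/7b
8) 3050.847ms=6b +435.835ms=6/7b
9) 3486.683ms=48/7b +435.835ms=6/7b
10) 3922.518ms=54/7b +435.835ms=6/7b
11) 4358.354ms=60/7b +435.835ms=6/7b
12) 4794.189ms=66/7b +435.835ms=6/7b
13) 5230.024ms=72/7b +435.835ms=6/7b
14) 5665.86ms=78/7b +1961.259ms=27/7b
15) 7627.119ms=15b +1525.424ms=3b
16) 9152.542ms=18b +1525.424ms=3b
17) 10677.966ms=21b +1525.424ms=3b
Σ=24b of 24 (118bpm 6/8) — PASS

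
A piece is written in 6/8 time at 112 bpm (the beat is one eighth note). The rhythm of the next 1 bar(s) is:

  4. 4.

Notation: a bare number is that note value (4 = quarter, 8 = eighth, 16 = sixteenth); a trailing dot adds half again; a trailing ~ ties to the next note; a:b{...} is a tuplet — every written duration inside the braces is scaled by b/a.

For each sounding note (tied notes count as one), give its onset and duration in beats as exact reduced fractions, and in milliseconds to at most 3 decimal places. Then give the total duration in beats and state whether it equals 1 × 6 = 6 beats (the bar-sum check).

1) 0.0ms=0b +1607.143ms=3b
2) 1607.143ms=3b +1607.143ms=3b
Σ=6b of 6 (112bpm 6/8) — PASS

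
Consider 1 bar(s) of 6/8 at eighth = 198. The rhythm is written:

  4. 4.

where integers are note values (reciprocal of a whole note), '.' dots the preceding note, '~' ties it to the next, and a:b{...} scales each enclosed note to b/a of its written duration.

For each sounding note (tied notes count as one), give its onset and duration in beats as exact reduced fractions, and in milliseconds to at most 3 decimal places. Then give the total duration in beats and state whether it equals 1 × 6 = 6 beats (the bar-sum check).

1) 0.0ms=0b +909.091ms=3b
2) 909.091ms=3b +909.091ms=3b
Σ=6b of 6 (198bpm 6/8) — PASS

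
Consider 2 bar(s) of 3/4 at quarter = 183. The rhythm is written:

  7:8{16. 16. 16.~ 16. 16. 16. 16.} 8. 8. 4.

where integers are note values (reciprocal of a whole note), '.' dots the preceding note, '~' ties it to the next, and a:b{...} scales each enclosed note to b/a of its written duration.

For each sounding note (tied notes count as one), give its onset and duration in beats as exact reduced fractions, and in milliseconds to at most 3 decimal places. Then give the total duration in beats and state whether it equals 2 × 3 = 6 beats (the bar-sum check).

1) 0.0ms=0b +140.515ms=3/7b
2) 140.515ms=3/7b +140.515ms=3/7b
3) 281.03ms=6/7b +281.03ms=6/7b
4) 562.061ms=12/7b +140.515ms=3/7b
5) 702.576ms=15/7b +140.515ms=3/7b
6) 843.091ms=18/7b +140.515ms=3/7b
7) 983.607ms=3b +245.902ms=3/4b
8) 1229.508ms=15/4b +245.902ms=3/4b
9) 1475.41ms=9/2b +491.803ms=3/2b
Σ=6b of 6 (183bpm 3/4) — PASS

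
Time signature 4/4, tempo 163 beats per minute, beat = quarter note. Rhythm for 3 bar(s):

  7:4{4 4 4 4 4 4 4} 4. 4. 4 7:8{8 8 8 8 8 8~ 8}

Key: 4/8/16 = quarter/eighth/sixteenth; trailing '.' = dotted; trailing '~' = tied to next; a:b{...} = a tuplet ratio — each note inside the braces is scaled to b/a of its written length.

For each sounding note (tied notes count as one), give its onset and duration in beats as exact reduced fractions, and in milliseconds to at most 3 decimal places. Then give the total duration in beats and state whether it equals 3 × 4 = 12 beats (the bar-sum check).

1) 0.0ms=0b +210.342ms=4/7b
2) 210.342ms=4/7b +210.342ms=4/7b
3) 420.684ms=8/7b +210.342ms=4/7b
4) 631.025ms=12/7b +210.342ms=4/7b
5) 841.367ms=16/7b +210.342ms=4/7b
6) 1051.709ms=20/7b +210.342ms=4/7b
7) 1262.051ms=24/7b +210.342ms=4/7b
8) 1472.393ms=4b +552.147ms=3/2b
9) 2024.54ms=11/2b +552.147ms=3/2b
10) 2576.687ms=7b +368.098ms=1b
11) 2944.785ms=8b +210.342ms=4/7b
12) 3155.127ms=60/7b +210.342ms=4/7b
13) 3365.469ms=64/7b +210.342ms=4/7b
14) 3575.811ms=68/7b +210.342ms=4/7b
15) 3786.152ms=72/7b +210.342ms=4/7b
16) 3996.494ms=76/7b +420.684ms=8/7b
Σ=12b of 12 (163bpm 4/4) — PASS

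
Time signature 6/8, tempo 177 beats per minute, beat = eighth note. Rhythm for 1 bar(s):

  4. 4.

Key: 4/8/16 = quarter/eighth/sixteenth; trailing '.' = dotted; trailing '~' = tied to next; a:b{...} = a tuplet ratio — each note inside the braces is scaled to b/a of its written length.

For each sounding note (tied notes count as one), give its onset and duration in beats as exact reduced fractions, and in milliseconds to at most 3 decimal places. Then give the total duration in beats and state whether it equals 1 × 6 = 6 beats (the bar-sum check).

1) 0.0ms=0b +1016.949ms=3b
2) 1016.949ms=3b +1016.949ms=3b
Σ=6b of 6 (177bpm 6/8) — PASS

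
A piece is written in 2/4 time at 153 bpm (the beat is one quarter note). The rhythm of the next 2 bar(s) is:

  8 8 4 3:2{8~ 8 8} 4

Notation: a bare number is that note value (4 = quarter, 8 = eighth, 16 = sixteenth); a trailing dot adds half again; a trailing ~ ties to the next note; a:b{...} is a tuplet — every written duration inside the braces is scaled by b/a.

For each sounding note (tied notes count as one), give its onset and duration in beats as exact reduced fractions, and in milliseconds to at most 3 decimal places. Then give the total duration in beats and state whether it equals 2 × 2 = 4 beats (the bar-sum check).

1) 0.0ms=0b +196.078ms=1/2b
2) 196.078ms=1/2b +196.078ms=1/2b
3) 392.157ms=1b +392.157ms=1b
4) 784.314ms=2b +261.438ms=2/3b
5) 1045.752ms=8/3b +130.719ms=1/3b
6) 1176.471ms=3b +392.157ms=1b
Σ=4b of 4 (153bpm 2/4) — PASS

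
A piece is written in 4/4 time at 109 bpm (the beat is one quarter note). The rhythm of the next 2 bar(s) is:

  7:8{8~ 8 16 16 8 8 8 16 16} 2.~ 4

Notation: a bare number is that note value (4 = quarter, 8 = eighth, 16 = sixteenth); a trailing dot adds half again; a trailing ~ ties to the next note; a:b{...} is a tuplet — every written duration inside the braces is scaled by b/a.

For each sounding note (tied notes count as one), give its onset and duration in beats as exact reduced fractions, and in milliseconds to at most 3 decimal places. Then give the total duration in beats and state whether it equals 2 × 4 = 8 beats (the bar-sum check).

1) 0.0ms=0b +629.096ms=8/7b
2) 629.096ms=8/7b +157.274ms=2/7b
3) 786.37ms=10/7b +157.274ms=2/7b
4) 943.644ms=12/7b +314.548ms=4/7b
5) 1258.191ms=16/7b +314.548ms=4/7b
6) 1572.739ms=20/7b +314.548ms=4/7b
7) 1887.287ms=24/7b +157.274ms=2/7b
8) 2044.561ms=26/7b +157.274ms=2/7b
9) 2201.835ms=4b +2201.835ms=4b
Σ=8b of 8 (109bpm 4/4) — PASS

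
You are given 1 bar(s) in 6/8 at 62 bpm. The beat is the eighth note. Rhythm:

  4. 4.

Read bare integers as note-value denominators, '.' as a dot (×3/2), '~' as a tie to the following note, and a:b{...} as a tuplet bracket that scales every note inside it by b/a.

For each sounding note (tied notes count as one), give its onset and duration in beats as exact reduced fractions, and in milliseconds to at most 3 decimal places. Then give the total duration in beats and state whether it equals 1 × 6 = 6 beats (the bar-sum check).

1) 0.0ms=0b +2903.226ms=3b
2) 2903.226ms=3b +2903.226ms=3b
Σ=6b of 6 (62bpm 6/8) — PASS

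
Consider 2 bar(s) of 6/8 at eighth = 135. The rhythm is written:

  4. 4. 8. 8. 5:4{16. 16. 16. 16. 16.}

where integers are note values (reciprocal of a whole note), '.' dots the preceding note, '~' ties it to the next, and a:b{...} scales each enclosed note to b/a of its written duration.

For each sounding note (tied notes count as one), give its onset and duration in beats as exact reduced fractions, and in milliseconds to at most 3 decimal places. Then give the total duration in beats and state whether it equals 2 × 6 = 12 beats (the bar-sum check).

1) 0.0ms=0b +1333.333ms=3b
2) 1333.333ms=3b +1333.333ms=3b
3) 2666.667ms=6b +666.667ms=3/2b
4) 3333.333ms=15/2b +666.667ms=3/2b
5) 4000.0ms=9b +266.667ms=3/5b
6) 4266.667ms=48/5b +266.667ms=3/5b
7) 4533.333ms=51/5b +266.667ms=3/5b
8) 4800.0ms=54/5b +266.667ms=3/5b
9) 5066.667ms=57/5b +266.667ms=3/5b
Σ=12b of 12 (135bpm 6/8) — PASS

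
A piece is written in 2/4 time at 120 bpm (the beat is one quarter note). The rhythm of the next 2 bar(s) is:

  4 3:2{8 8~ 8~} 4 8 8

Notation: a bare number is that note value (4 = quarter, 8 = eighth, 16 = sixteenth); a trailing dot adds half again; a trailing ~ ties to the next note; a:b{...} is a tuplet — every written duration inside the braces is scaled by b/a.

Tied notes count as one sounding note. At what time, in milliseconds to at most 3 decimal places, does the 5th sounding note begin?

1. 0.0ms @ 0 + 500.0ms (1)
2. 500.0ms @ 1 + 166.667ms (1/3)
3. 666.667ms @ 4/3 + 833.333ms (5/3)
4. 1500.0ms @ 3 + 250.0ms (1/2)
5. 1750.0ms @ 7/2 + 250.0ms (1/2)

note 5 onset = 7/2b = 1750.0ms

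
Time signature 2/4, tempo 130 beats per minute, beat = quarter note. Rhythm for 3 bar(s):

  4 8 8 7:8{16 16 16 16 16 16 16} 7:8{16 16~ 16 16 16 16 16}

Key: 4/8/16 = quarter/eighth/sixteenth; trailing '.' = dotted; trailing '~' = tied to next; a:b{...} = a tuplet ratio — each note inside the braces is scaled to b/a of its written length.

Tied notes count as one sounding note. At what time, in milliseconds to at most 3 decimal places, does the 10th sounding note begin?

note 10 onset = 26/7b = 1714.286ms

1. 0.0ms @ 0 + 461.538ms (1)
2. 461.538ms @ 1 + 230.769ms (1/2)
3. 692.308ms @ 3/2 + 230.769ms (1/2)
4. 923.077ms @ 2 + 131.868ms (2/7)
5. 1054.945ms @ 16/7 + 131.868ms (2/7)
6. 1186.813ms @ 18/7 + 131.868ms (2/7)
7. 1318.681ms @ 20/7 + 131.868ms (2/7)
8. 1450.549ms @ 22/7 + 131.868ms (2/7)
9. 1582.418ms @ 24/7 + 131.868ms (2/7)
10. 1714.286ms @ 26/7 + 131.868ms (2/7)
11. 1846.154ms @ 4 + 131.868ms (2/7)
12. 1978.022ms @ 30/7 + 263.736ms (4/7)
13. 2241.758ms @ 34/7 + 131.868ms (2/7)
14. 2373.626ms @ 36/7 + 131.868ms (2/7)
15. 2505.495ms @ 38/7 + 131.868ms (2/7)
16. 2637.363ms @ 40/7 + 131.868ms (2/7)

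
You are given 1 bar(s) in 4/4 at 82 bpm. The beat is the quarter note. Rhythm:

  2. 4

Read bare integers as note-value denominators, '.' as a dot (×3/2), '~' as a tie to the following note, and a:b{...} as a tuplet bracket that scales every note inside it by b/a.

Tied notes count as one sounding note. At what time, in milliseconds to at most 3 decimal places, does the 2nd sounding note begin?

note 2 onset = 3b = 2195.122ms

1. 0.0ms @ 0 + 2195.122ms (3)
2. 2195.122ms @ 3 + 731.707ms (1)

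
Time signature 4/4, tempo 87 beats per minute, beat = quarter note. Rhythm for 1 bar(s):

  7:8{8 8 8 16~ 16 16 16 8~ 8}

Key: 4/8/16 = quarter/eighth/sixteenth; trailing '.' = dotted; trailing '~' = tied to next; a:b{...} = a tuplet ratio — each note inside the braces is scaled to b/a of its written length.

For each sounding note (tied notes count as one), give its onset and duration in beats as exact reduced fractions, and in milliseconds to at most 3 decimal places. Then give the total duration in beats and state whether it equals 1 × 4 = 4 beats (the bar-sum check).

1) 0.0ms=0b +394.089ms=4/7b
2) 394.089ms=4/7b +394.089ms=4/7b
3) 788.177ms=8/7b +394.089ms=4/7b
4) 1182.266ms=12/7b +394.089ms=4/7b
5) 1576.355ms=16/7b +197.044ms=2/7b
6) 1773.399ms=18/7b +197.044ms=2/7b
7) 1970.443ms=20/7b +788.177ms=8/7b
Σ=4b of 4 (87bpm 4/4) — PASS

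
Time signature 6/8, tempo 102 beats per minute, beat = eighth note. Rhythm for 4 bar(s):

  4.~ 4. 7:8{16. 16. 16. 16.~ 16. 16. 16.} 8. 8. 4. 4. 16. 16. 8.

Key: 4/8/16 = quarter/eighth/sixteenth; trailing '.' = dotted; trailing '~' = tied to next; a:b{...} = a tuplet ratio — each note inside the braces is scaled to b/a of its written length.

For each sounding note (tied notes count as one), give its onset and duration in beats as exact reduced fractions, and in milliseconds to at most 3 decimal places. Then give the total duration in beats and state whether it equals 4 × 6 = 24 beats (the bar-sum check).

1) 0.0ms=0b +3529.412ms=6b
2) 3529.412ms=6b +504.202ms=6/7b
3) 4033.613ms=48/7b +504.202ms=6/7b
4) 4537.815ms=54/7b +504.202ms=6/7b
5) 5042.017ms=60/7b +1008.403ms=12/7b
6) 6050.42ms=72/7b +504.202ms=6/7b
7) 6554.622ms=78/7b +504.202ms=6/7b
8) 7058.824ms=12b +882.353ms=3/2b
9) 7941.176ms=27/2b +882.353ms=3/2b
10) 8823.529ms=15b +1764.706ms=3b
11) 10588.235ms=18b +1764.706ms=3b
12) 12352.941ms=21b +441.176ms=3/4b
13) 12794.118ms=87/4b +441.176ms=3/4b
14) 13235.294ms=45/2b +882.353ms=3/2b
Σ=24b of 24 (102bpm 6/8) — PASS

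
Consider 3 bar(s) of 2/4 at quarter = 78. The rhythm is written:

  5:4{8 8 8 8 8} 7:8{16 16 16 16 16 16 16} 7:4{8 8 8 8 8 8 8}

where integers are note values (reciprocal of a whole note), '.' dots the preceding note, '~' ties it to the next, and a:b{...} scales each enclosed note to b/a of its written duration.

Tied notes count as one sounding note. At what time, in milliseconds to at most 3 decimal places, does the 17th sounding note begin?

1. 0.0ms @ 0 + 307.692ms (2/5)
2. 307.692ms @ 2/5 + 307.692ms (2/5)
3. 615.385ms @ 4/5 + 307.692ms (2/5)
4. 923.077ms @ 6/5 + 307.692ms (2/5)
5. 1230.769ms @ 8/5 + 307.692ms (2/5)
6. 1538.462ms @ 2 + 219.78ms (2/7)
7. 1758.242ms @ 16/7 + 219.78ms (2/7)
8. 1978.022ms @ 18/7 + 219.78ms (2/7)
9. 2197.802ms @ 20/7 + 219.78ms (2/7)
10. 2417.582ms @ 22/7 + 219.78ms (2/7)
11. 2637.363ms @ 24/7 + 219.78ms (2/7)
12. 2857.143ms @ 26/7 + 219.78ms (2/7)
13. 3076.923ms @ 4 + 219.78ms (2/7)
14. 3296.703ms @ 30/7 + 219.78ms (2/7)
15. 3516.484ms @ 32/7 + 219.78ms (2/7)
16. 3736.264ms @ 34/7 + 219.78ms (2/7)
17. 3956.044ms @ 36/7 + 219.78ms (2/7)
18. 4175.824ms @ 38/7 + 219.78ms (2/7)
19. 4395.604ms @ 40/7 + 219.78ms (2/7)

note 17 onset = 36/7b = 3956.044ms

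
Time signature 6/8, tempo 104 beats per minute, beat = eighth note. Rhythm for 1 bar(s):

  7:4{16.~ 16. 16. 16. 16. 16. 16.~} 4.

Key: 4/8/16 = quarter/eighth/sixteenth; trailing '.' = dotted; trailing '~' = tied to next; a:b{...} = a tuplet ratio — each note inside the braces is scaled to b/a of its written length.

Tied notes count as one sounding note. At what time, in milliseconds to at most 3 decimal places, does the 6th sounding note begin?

1. 0.0ms @ 0 + 494.505ms (6/7)
2. 494.505ms @ 6/7 + 247.253ms (3/7)
3. 741.758ms @ 9/7 + 247.253ms (3/7)
4. 989.011ms @ 12/7 + 247.253ms (3/7)
5. 1236.264ms @ 15/7 + 247.253ms (3/7)
6. 1483.516ms @ 18/7 + 1978.022ms (24/7)

note 6 onset = 18/7b = 1483.516ms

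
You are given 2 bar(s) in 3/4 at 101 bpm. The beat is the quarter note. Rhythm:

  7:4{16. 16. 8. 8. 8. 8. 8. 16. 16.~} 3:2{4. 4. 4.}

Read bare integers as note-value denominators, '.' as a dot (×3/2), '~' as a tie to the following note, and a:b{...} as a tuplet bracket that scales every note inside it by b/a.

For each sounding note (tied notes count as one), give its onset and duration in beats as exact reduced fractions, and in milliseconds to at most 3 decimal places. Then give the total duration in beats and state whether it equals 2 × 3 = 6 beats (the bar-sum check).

1) 0.0ms=0b +127.298ms=3/14b
2) 127.298ms=3/14b +127.298ms=3/14b
3) 254.597ms=3/7b +254.597ms=3/7b
4) 509.194ms=6/7b +254.597ms=3/7b
5) 763.791ms=9/7b +254.597ms=3/7b
6) 1018.388ms=12/7b +254.597ms=3/7b
7) 1272.984ms=15/7b +254.597ms=3/7b
8) 1527.581ms=18/7b +127.298ms=3/14b
9) 1654.88ms=39/14b +721.358ms=17/14b
10) 2376.238ms=4b +594.059ms=1b
11) 2970.297ms=5b +594.059ms=1b
Σ=6b of 6 (101bpm 3/4) — PASS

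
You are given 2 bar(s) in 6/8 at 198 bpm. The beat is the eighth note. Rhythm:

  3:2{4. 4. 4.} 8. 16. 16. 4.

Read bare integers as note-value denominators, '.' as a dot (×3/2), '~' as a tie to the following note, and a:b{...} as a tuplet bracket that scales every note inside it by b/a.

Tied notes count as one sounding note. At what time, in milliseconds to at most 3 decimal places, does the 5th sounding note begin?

1. 0.0ms @ 0 + 606.061ms (2)
2. 606.061ms @ 2 + 606.061ms (2)
3. 1212.121ms @ 4 + 606.061ms (2)
4. 1818.182ms @ 6 + 454.545ms (3/2)
5. 2272.727ms @ 15/2 + 227.273ms (3/4)
6. 2500.0ms @ 33/4 + 227.273ms (3/4)
7. 2727.273ms @ 9 + 909.091ms (3)

note 5 onset = 15/2b = 2272.727ms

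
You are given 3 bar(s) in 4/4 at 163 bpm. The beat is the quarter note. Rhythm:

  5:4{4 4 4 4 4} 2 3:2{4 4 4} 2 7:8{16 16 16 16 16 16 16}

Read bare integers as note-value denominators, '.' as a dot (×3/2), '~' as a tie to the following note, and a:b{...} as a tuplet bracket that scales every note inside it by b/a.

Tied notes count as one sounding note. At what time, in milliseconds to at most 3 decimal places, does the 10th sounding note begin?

note 10 onset = 8b = 2944.785ms

1. 0.0ms @ 0 + 294.479ms (4/5)
2. 294.479ms @ 4/5 + 294.479ms (4/5)
3. 588.957ms @ 8/5 + 294.479ms (4/5)
4. 883.436ms @ 12/5 + 294.479ms (4/5)
5. 1177.914ms @ 16/5 + 294.479ms (4/5)
6. 1472.393ms @ 4 + 736.196ms (2)
7. 2208.589ms @ 6 + 245.399ms (2/3)
8. 2453.988ms @ 20/3 + 245.399ms (2/3)
9. 2699.387ms @ 22/3 + 245.399ms (2/3)
10. 2944.785ms @ 8 + 736.196ms (2)
11. 3680.982ms @ 10 + 105.171ms (2/7)
12. 3786.152ms @ 72/7 + 105.171ms (2/7)
13. 3891.323ms @ 74/7 + 105.171ms (2/7)
14. 3996.494ms @ 76/7 + 105.171ms (2/7)
15. 4101.665ms @ 78/7 + 105.171ms (2/7)
16. 4206.836ms @ 80/7 + 105.171ms (2/7)
17. 4312.007ms @ 82/7 + 105.171ms (2/7)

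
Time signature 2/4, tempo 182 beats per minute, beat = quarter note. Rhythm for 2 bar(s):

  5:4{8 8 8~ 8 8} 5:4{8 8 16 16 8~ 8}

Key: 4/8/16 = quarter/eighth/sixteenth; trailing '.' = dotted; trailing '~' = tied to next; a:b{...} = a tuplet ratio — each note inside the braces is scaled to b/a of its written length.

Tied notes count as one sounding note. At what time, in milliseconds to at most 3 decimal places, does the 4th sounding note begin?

note 4 onset = 8/5b = 527.473ms

1. 0.0ms @ 0 + 131.868ms (2/5)
2. 131.868ms @ 2/5 + 131.868ms (2/5)
3. 263.736ms @ 4/5 + 263.736ms (4/5)
4. 527.473ms @ 8/5 + 131.868ms (2/5)
5. 659.341ms @ 2 + 131.868ms (2/5)
6. 791.209ms @ 12/5 + 131.868ms (2/5)
7. 923.077ms @ 14/5 + 65.934ms (1/5)
8. 989.011ms @ 3 + 65.934ms (1/5)
9. 1054.945ms @ 16/5 + 263.736ms (4/5)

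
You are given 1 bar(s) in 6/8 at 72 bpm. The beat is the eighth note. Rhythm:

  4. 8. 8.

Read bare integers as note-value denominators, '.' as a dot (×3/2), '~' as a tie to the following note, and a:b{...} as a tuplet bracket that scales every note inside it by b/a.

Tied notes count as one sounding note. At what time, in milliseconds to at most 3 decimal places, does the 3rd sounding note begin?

1. 0.0ms @ 0 + 2500.0ms (3)
2. 2500.0ms @ 3 + 1250.0ms (3/2)
3. 3750.0ms @ 9/2 + 1250.0ms (3/2)

note 3 onset = 9/2b = 3750.0ms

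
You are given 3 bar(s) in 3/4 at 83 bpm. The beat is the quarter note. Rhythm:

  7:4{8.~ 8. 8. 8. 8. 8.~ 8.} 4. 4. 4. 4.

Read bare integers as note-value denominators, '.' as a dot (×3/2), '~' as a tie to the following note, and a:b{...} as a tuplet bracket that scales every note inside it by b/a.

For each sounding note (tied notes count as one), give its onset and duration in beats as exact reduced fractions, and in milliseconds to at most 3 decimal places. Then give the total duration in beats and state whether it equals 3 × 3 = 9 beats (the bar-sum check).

1) 0.0ms=0b +619.621ms=6/7b
2) 619.621ms=6/7b +309.811ms=3/7b
3) 929.432ms=9/7b +309.811ms=3/7b
4) 1239.243ms=12/7b +309.811ms=3/7b
5) 1549.053ms=15/7b +619.621ms=6/7b
6) 2168.675ms=3b +1084.337ms=3/2b
7) 3253.012ms=9/2b +1084.337ms=3/2b
8) 4337.349ms=6b +1084.337ms=3/2b
9) 5421.687ms=15/2b +1084.337ms=3/2b
Σ=9b of 9 (83bpm 3/4) — PASS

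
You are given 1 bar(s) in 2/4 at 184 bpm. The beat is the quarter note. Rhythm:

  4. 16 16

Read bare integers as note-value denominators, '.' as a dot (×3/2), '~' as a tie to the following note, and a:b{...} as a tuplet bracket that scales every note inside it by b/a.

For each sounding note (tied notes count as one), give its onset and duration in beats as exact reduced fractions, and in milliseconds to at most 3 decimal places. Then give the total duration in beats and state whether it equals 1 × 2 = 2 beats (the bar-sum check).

1) 0.0ms=0b +489.13ms=3/2b
2) 489.13ms=3/2b +81.522ms=1/4b
3) 570.652ms=7/4b +81.522ms=1/4b
Σ=2b of 2 (184bpm 2/4) — PASS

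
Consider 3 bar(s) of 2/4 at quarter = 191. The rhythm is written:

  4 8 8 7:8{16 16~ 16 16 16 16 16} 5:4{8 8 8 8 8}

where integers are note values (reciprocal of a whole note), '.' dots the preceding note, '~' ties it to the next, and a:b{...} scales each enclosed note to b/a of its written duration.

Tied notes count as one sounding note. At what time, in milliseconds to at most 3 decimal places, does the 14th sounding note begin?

1. 0.0ms @ 0 + 314.136ms (1)
2. 314.136ms @ 1 + 157.068ms (1/2)
3. 471.204ms @ 3/2 + 157.068ms (1/2)
4. 628.272ms @ 2 + 89.753ms (2/7)
5. 718.025ms @ 16/7 + 179.506ms (4/7)
6. 897.532ms @ 20/7 + 89.753ms (2/7)
7. 987.285ms @ 22/7 + 89.753ms (2/7)
8. 1077.038ms @ 24/7 + 89.753ms (2/7)
9. 1166.791ms @ 26/7 + 89.753ms (2/7)
10. 1256.545ms @ 4 + 125.654ms (2/5)
11. 1382.199ms @ 22/5 + 125.654ms (2/5)
12. 1507.853ms @ 24/5 + 125.654ms (2/5)
13. 1633.508ms @ 26/5 + 125.654ms (2/5)
14. 1759.162ms @ 28/5 + 125.654ms (2/5)

note 14 onset = 28/5b = 1759.162ms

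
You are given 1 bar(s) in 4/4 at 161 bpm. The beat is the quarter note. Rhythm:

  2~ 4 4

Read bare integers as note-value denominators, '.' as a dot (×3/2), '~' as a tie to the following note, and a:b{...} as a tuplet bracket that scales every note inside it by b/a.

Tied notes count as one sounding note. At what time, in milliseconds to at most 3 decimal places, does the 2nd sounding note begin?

1. 0.0ms @ 0 + 1118.012ms (3)
2. 1118.012ms @ 3 + 372.671ms (1)

note 2 onset = 3b = 1118.012ms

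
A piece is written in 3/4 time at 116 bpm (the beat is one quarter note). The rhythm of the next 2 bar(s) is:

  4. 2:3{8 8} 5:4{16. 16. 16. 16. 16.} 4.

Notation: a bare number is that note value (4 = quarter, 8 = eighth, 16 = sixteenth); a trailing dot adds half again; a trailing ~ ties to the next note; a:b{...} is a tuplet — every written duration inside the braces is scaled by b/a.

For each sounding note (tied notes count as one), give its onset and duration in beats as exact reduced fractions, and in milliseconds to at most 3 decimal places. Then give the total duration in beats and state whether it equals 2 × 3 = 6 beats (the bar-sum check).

1) 0.0ms=0b +775.862ms=3/2b
2) 775.862ms=3/2b +387.931ms=3/4b
3) 1163.793ms=9/4b +387.931ms=3/4b
4) 1551.724ms=3b +155.172ms=3/10b
5) 1706.897ms=33/10b +155.172ms=3/10b
6) 1862.069ms=18/5b +155.172ms=3/10b
7) 2017.241ms=39/10b +155.172ms=3/10b
8) 2172.414ms=21/5b +155.172ms=3/10b
9) 2327.586ms=9/2b +775.862ms=3/2b
Σ=6b of 6 (116bpm 3/4) — PASS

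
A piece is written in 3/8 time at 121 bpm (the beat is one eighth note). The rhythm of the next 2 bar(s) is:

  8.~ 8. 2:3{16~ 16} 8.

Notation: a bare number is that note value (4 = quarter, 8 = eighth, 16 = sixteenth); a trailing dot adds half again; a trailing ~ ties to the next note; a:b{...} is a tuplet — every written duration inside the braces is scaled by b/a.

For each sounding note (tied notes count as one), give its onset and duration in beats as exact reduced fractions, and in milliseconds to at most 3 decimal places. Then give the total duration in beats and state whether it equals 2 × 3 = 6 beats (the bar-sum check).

1) 0.0ms=0b +1487.603ms=3b
2) 1487.603ms=3b +743.802ms=3/2b
3) 2231.405ms=9/2b +743.802ms=3/2b
Σ=6b of 6 (121bpm 3/8) — PASS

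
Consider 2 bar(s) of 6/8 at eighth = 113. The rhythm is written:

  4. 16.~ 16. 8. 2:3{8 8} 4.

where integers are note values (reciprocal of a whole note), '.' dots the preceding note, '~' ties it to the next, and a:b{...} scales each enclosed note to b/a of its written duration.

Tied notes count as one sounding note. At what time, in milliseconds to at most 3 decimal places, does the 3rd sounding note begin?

note 3 onset = 9/2b = 2389.381ms

1. 0.0ms @ 0 + 1592.92ms (3)
2. 1592.92ms @ 3 + 796.46ms (3/2)
3. 2389.381ms @ 9/2 + 796.46ms (3/2)
4. 3185.841ms @ 6 + 796.46ms (3/2)
5. 3982.301ms @ 15/2 + 796.46ms (3/2)
6. 4778.761ms @ 9 + 1592.92ms (3)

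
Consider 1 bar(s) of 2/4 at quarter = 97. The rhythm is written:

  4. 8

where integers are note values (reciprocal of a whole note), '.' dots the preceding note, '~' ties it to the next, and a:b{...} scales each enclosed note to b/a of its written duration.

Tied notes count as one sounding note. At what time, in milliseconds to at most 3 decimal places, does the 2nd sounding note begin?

1. 0.0ms @ 0 + 927.835ms (3/2)
2. 927.835ms @ 3/2 + 309.278ms (1/2)

note 2 onset = 3/2b = 927.835ms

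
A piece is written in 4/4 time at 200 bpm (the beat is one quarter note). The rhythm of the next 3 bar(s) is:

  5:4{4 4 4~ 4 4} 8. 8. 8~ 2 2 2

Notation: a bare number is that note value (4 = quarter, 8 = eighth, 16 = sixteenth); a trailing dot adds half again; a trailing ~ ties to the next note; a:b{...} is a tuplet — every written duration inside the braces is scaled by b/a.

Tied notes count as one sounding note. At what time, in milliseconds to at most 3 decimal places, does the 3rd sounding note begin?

1. 0.0ms @ 0 + 240.0ms (4/5)
2. 240.0ms @ 4/5 + 240.0ms (4/5)
3. 480.0ms @ 8/5 + 480.0ms (8/5)
4. 960.0ms @ 16/5 + 240.0ms (4/5)
5. 1200.0ms @ 4 + 225.0ms (3/4)
6. 1425.0ms @ 19/4 + 225.0ms (3/4)
7. 1650.0ms @ 11/2 + 750.0ms (5/2)
8. 2400.0ms @ 8 + 600.0ms (2)
9. 3000.0ms @ 10 + 600.0ms (2)

note 3 onset = 8/5b = 480.0ms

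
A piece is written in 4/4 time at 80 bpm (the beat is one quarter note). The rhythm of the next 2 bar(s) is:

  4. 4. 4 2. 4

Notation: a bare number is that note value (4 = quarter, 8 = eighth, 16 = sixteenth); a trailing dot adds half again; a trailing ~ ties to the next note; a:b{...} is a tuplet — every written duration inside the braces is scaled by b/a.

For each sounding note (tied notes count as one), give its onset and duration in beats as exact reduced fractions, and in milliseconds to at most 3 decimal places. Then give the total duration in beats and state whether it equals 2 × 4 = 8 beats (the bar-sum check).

1) 0.0ms=0b +1125.0ms=3/2b
2) 1125.0ms=3/2b +1125.0ms=3/2b
3) 2250.0ms=3b +750.0ms=1b
4) 3000.0ms=4b +2250.0ms=3b
5) 5250.0ms=7b +750.0ms=1b
Σ=8b of 8 (80bpm 4/4) — PASS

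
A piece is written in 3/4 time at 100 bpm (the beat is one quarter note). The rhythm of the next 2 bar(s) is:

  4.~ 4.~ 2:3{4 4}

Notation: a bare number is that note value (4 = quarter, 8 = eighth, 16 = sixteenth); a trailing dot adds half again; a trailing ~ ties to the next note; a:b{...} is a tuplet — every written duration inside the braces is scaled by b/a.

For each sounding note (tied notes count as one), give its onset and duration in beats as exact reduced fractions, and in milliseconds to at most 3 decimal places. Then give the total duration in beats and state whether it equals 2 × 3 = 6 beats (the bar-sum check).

1) 0.0ms=0b +2700.0ms=9/2b
2) 2700.0ms=9/2b +900.0ms=3/2b
Σ=6b of 6 (100bpm 3/4) — PASS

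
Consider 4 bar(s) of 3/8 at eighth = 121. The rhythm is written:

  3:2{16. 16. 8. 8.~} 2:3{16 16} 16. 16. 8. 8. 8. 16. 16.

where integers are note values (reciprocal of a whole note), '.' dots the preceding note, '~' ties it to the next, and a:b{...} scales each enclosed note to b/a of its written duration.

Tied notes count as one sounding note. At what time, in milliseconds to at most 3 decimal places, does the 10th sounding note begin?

note 10 onset = 9b = 4462.81ms

1. 0.0ms @ 0 + 247.934ms (1/2)
2. 247.934ms @ 1/2 + 247.934ms (1/2)
3. 495.868ms @ 1 + 495.868ms (1)
4. 991.736ms @ 2 + 867.769ms (7/4)
5. 1859.504ms @ 15/4 + 371.901ms (3/4)
6. 2231.405ms @ 9/2 + 371.901ms (3/4)
7. 2603.306ms @ 21/4 + 371.901ms (3/4)
8. 2975.207ms @ 6 + 743.802ms (3/2)
9. 3719.008ms @ 15/2 + 743.802ms (3/2)
10. 4462.81ms @ 9 + 743.802ms (3/2)
11. 5206.612ms @ 21/2 + 371.901ms (3/4)
12. 5578.512ms @ 45/4 + 371.901ms (3/4)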